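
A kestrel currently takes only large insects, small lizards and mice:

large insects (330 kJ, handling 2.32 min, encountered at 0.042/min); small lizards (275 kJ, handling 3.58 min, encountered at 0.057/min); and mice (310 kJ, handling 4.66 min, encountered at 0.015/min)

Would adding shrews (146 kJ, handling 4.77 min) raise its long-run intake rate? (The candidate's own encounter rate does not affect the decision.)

Yes

Current rate: (0.042×330 + 0.057×275 + 0.015×310)/(1 + 0.042×2.32 + 0.057×3.58 + 0.015×4.66) = 24.93 kJ/min.
Profitability of shrews: 146/4.77 = 30.61 kJ/min.
Since 30.61 > R, including shrews increases the long-run rate.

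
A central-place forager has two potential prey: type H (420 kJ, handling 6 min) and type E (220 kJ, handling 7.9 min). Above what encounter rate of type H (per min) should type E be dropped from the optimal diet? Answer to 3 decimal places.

0.110 per min

The zero-one rule: include type E iff E₂/h₂ > λE₁/(1+λh₁). Equality gives the switch point.
λE₁h₂ = E₂ + λE₂h₁ ⇒ λ = E₂/(E₁h₂ − E₂h₁) = 220/(3318 − 1320) = 0.1101 per min.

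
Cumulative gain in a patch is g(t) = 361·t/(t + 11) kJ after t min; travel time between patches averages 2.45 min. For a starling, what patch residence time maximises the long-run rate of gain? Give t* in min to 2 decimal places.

Optimal t* satisfies g'(t*) = g(t*)/(T + t*).
g'(t) = 361·11/(t + 11)². Setting 361·11/(t+11)² = 361t/[(t+11)(2.45+t)] gives 11(2.45+t) = t(t+11), so t² = 11×2.45 = 26.95.
t* = √26.95 = 5.191 min.

5.19 min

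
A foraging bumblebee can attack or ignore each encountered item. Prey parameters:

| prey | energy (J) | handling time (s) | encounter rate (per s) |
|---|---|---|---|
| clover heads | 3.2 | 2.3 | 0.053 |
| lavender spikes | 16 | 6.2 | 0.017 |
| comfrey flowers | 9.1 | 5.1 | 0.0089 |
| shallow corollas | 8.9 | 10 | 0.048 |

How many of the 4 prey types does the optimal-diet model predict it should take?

E/h in descending order: lavender spikes 2.58, comfrey flowers 1.78, clover heads 1.39, shallow corollas 0.89 J/s. The optimal diet is the largest prefix of this list for which every included type satisfies E_i/h_i > R on the types above it.
Rate on top 1: 0.2461. comfrey flowers: 1.78 > 0.2461 → include.
Rate on top 2: 0.3067. clover heads: 1.39 > 0.3067 → include.
Rate on top 3: 0.4106. shallow corollas: 0.89 > 0.4106 → include.
Optimal diet: lavender spikes, comfrey flowers, clover heads, shallow corollas — 4 of 4 types.

4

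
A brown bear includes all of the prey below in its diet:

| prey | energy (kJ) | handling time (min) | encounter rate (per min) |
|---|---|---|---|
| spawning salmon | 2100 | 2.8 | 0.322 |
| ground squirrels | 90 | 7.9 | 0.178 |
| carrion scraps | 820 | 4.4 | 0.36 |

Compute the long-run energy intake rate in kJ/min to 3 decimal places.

R = Σλ_iE_i / (1 + Σλ_ih_i)
Numerator: 0.322×2100 + 0.178×90 + 0.36×820 = 987.4
Denominator: 1 + 0.322×2.8 + 0.178×7.9 + 0.36×4.4 = 4.892
R = 987.4/4.892 = 201.9 kJ/min

201.852 kJ/min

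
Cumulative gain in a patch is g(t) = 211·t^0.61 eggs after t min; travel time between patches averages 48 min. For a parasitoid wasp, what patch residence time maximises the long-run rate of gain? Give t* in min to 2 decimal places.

Optimal t* satisfies g'(t*) = g(t*)/(T + t*).
g'(t) = 0.61·211·t^-0.39. Setting 0.61·211·t^-0.39 = 211·t^0.61/(48+t) gives 0.61(48+t) = t, so 0.39·t = 0.61×48.
t* = 0.61×48/0.39 = 75.08 min.

75.08 min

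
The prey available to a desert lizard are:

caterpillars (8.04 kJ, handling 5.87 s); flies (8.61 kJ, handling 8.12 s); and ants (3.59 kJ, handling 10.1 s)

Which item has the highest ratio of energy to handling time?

In descending order of E/h:
caterpillars: 8.04/5.87 = 1.37 kJ/s
flies: 8.61/8.12 = 1.06 kJ/s
ants: 3.59/10.1 = 0.355 kJ/s

caterpillars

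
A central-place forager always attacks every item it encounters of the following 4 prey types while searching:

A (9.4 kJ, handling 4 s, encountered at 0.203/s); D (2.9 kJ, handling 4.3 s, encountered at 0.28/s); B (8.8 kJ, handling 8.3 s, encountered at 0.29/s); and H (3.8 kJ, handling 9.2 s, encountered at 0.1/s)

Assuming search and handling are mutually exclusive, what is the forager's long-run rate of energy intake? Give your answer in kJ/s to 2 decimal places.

0.89 kJ/s

Energy encountered per unit search time: 0.203×9.4 + 0.28×2.9 + 0.29×8.8 + 0.1×3.8 = 5.652 kJ/s.
Handling time per unit search time: 0.203×4 + 0.28×4.3 + 0.29×8.3 + 0.1×9.2 = 5.343.
Rate = 5.652/(1 + 5.343) = 0.8911 kJ/s.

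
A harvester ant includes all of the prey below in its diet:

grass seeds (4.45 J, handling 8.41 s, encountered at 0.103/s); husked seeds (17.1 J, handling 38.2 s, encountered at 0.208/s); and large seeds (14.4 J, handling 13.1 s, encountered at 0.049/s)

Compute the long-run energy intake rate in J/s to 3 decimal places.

Energy encountered per unit search time: 0.103×4.45 + 0.208×17.1 + 0.049×14.4 = 4.721 J/s.
Handling time per unit search time: 0.103×8.41 + 0.208×38.2 + 0.049×13.1 = 9.454.
Rate = 4.721/(1 + 9.454) = 0.4516 J/s.

0.452 J/s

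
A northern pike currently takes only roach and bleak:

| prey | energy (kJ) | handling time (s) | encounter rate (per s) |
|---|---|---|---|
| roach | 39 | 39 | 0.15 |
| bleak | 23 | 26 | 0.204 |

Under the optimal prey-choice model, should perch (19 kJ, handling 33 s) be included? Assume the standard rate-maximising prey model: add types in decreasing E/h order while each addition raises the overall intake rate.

No

Intake rate on the current diet: R = (0.15×39 + 0.204×23) / (1 + 0.15×39 + 0.204×26) = 10.54/12.15 = 0.8674 kJ/s.
perch: E/h = 19/33 = 0.5758 kJ/s.
0.5758 < 0.8674, so adding perch would lower the average — exclude it.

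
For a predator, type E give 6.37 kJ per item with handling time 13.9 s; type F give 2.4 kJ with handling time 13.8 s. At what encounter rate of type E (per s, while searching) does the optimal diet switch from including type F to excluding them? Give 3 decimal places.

0.044 per s

The zero-one rule: include type F iff E₂/h₂ > λE₁/(1+λh₁). Equality gives the switch point.
λE₁h₂ = E₂ + λE₂h₁ ⇒ λ = E₂/(E₁h₂ − E₂h₁) = 2.4/(87.91 − 33.36) = 0.044 per s.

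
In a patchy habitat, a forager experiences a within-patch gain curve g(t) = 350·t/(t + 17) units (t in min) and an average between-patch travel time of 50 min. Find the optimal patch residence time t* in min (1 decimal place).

Optimal t* satisfies g'(t*) = g(t*)/(T + t*).
g'(t) = 350·17/(t + 17)². Setting 350·17/(t+17)² = 350t/[(t+17)(50+t)] gives 17(50+t) = t(t+17), so t² = 17×50 = 850.
t* = √850 = 29.15 min.

29.2 min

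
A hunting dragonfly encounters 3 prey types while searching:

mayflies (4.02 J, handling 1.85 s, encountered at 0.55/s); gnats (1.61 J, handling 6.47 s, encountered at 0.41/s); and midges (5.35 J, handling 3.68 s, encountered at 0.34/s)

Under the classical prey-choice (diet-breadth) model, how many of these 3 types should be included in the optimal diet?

2

Profitabilities (E/h, J/s): mayflies 2.17, midges 1.45, gnats 0.249. Add prey in this order while the next type's profitability exceeds the intake rate on those already taken.
Rate on top 1: 1.096. midges: 1.45 > 1.096 → include.
Rate on top 2: 1.233. gnats: 0.249 < 1.233 → exclude; stop.
Optimal diet: mayflies, midges — 2 of 3 types.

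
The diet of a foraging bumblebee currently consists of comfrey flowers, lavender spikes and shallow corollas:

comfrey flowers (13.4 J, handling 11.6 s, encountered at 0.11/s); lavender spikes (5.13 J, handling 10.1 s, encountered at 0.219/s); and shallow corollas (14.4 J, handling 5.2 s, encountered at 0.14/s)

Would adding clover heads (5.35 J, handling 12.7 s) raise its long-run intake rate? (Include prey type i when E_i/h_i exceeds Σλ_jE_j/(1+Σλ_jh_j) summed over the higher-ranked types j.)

No

On comfrey flowers, lavender spikes and shallow corollas alone, R = ΣλE/(1+Σλh) = 4.613/5.216 = 0.8845 J/s.
clover heads: E/h = 5.35/12.7 = 0.4213 J/s.
0.4213 < 0.8845, so adding clover heads would lower the average — exclude it.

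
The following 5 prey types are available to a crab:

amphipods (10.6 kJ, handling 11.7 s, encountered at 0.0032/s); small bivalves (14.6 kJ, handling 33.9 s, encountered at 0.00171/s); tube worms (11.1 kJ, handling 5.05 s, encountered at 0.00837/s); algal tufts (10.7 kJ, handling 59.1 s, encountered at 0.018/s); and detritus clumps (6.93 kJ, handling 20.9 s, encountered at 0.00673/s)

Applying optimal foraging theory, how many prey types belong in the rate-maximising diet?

Rank by E/h (kJ/s): tube worms 2.2, amphipods 0.906, small bivalves 0.431, detritus clumps 0.332, algal tufts 0.181. Include each in turn until the next type's E/h falls below the running intake rate.
Rate on top 1: 0.08914. amphipods: 0.906 > 0.08914 → include.
Rate on top 2: 0.1175. small bivalves: 0.431 > 0.1175 → include.
Rate on top 3: 0.1334. detritus clumps: 0.332 > 0.1334 → include.
Rate on top 4: 0.1552. algal tufts: 0.181 > 0.1552 → include.
Optimal diet: tube worms, amphipods, small bivalves, detritus clumps, algal tufts — 5 of 5 types.

5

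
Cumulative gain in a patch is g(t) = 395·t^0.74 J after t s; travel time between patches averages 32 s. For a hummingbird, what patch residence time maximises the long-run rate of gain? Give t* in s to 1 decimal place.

91.1 s

Optimal t* satisfies g'(t*) = g(t*)/(T + t*).
g'(t) = 0.74·395·t^-0.26. Setting 0.74·395·t^-0.26 = 395·t^0.74/(32+t) gives 0.74(32+t) = t, so 0.26·t = 0.74×32.
t* = 0.74×32/0.26 = 91.08 s.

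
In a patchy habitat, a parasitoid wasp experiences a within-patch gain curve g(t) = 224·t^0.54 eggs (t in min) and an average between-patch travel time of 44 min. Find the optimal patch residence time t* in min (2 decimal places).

51.65 min

Maximise g(t)/(T+t): set derivative to zero → g'(t)(T+t) = g(t).
g'(t) = 0.54·224·t^-0.46. Setting 0.54·224·t^-0.46 = 224·t^0.54/(44+t) gives 0.54(44+t) = t, so 0.46·t = 0.54×44.
t* = 0.54×44/0.46 = 51.65 min.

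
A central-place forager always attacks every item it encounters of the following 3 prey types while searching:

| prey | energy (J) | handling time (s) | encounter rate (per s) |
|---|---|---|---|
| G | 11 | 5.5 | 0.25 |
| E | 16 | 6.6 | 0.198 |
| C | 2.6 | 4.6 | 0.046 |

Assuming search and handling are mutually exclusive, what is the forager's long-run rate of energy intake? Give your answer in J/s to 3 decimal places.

R = Σλ_iE_i / (1 + Σλ_ih_i)
Numerator: 0.25×11 + 0.198×16 + 0.046×2.6 = 6.038
Denominator: 1 + 0.25×5.5 + 0.198×6.6 + 0.046×4.6 = 3.893
R = 6.038/3.893 = 1.551 J/s

1.551 J/s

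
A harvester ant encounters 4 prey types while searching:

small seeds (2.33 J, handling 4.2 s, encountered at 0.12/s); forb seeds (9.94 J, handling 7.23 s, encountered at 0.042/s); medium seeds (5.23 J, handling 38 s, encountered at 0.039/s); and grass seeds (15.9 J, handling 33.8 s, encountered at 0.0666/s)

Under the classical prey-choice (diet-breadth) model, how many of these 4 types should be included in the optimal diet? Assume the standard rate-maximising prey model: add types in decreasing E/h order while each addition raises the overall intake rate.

Rank by E/h (J/s): forb seeds 1.37, small seeds 0.555, grass seeds 0.47, medium seeds 0.138. Include each in turn until the next type's E/h falls below the running intake rate.
Rate on top 1: 0.3202. small seeds: 0.555 > 0.3202 → include.
Rate on top 2: 0.3856. grass seeds: 0.47 > 0.3856 → include.
Rate on top 3: 0.4327. medium seeds: 0.138 < 0.4327 → exclude; stop.
Optimal diet: forb seeds, small seeds, grass seeds — 3 of 4 types.

3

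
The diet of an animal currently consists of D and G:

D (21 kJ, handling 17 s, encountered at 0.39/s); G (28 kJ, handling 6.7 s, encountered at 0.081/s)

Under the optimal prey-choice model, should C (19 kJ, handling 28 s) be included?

No

Current rate: (0.39×21 + 0.081×28)/(1 + 0.39×17 + 0.081×6.7) = 1.28 kJ/s.
C: E/h = 19/28 = 0.6786 kJ/s.
0.6786 < 1.28, so adding C would lower the average — exclude it.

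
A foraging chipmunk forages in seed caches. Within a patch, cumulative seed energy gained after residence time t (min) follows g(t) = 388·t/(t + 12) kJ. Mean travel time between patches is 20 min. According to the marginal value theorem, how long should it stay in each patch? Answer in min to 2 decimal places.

15.49 min

Optimal t* satisfies g'(t*) = g(t*)/(T + t*).
g'(t) = 388·12/(t + 12)². Setting 388·12/(t+12)² = 388t/[(t+12)(20+t)] gives 12(20+t) = t(t+12), so t² = 12×20 = 240.
t* = √240 = 15.49 min.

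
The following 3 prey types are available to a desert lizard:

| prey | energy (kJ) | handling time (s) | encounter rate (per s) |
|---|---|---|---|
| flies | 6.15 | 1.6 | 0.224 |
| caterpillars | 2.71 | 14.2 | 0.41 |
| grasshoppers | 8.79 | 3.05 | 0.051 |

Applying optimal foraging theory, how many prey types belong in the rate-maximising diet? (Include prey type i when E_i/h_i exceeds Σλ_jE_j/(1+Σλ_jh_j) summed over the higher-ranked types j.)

2

Rank by E/h (kJ/s): flies 3.84, grasshoppers 2.88, caterpillars 0.191. Include each in turn until the next type's E/h falls below the running intake rate.
Rate on top 1: 1.014. grasshoppers: 2.88 > 1.014 → include.
Rate on top 2: 1.206. caterpillars: 0.191 < 1.206 → exclude; stop.
Optimal diet: flies, grasshoppers — 2 of 3 types.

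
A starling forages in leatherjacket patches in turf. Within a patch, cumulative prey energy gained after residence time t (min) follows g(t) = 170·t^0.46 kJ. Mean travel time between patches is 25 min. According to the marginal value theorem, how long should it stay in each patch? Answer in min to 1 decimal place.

21.3 min

By the marginal value theorem, leave when the instantaneous gain rate g'(t) equals the habitat-wide average g(t)/(T + t).
g'(t) = 0.46·170·t^-0.54. Setting 0.46·170·t^-0.54 = 170·t^0.46/(25+t) gives 0.46(25+t) = t, so 0.54·t = 0.46×25.
t* = 0.46×25/0.54 = 21.3 min.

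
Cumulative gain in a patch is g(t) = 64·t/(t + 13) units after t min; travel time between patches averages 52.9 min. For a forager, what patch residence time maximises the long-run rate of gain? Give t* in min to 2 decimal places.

Optimal t* satisfies g'(t*) = g(t*)/(T + t*).
g'(t) = 64·13/(t + 13)². Setting 64·13/(t+13)² = 64t/[(t+13)(52.9+t)] gives 13(52.9+t) = t(t+13), so t² = 13×52.9 = 687.7.
t* = √687.7 = 26.22 min.

26.22 min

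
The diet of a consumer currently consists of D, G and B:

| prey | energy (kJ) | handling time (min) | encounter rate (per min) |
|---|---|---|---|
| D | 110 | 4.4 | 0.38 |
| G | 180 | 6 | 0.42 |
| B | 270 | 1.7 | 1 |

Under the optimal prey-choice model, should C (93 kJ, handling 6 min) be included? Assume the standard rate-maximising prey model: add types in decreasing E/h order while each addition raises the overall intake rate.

No

Current rate: (0.38×110 + 0.42×180 + 1×270)/(1 + 0.38×4.4 + 0.42×6 + 1×1.7) = 56.21 kJ/min.
C: E/h = 93/6 = 15.5 kJ/min.
15.5 < 56.21, so adding C would lower the average — exclude it.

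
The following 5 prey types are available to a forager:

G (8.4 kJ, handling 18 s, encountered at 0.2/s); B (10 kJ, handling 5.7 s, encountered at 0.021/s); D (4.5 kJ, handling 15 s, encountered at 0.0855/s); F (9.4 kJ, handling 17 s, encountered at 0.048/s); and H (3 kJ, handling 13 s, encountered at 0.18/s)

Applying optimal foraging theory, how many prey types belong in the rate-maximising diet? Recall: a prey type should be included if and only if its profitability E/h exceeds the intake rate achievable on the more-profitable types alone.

Profitabilities (E/h, kJ/s): B 1.75, F 0.553, G 0.467, D 0.3, H 0.231. Add prey in this order while the next type's profitability exceeds the intake rate on those already taken.
Rate on top 1: 0.1876. F: 0.553 > 0.1876 → include.
Rate on top 2: 0.3416. G: 0.467 > 0.3416 → include.
Rate on top 3: 0.4229. D: 0.3 < 0.4229 → exclude; stop.
Optimal diet: B, F, G — 3 of 5 types.

3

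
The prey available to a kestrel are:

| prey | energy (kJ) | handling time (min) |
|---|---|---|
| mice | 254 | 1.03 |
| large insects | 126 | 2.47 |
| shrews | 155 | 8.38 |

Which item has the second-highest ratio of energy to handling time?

In descending order of E/h:
mice: 254/1.03 = 247 kJ/min
large insects: 126/2.47 = 51 kJ/min
shrews: 155/8.38 = 18.5 kJ/min

large insects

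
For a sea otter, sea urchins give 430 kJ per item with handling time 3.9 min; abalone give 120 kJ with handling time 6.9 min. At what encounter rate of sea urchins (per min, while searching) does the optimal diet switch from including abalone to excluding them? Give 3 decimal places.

0.048 per min

The zero-one rule: include abalone iff E₂/h₂ > λE₁/(1+λh₁). Equality gives the switch point.
λE₁h₂ = E₂ + λE₂h₁ ⇒ λ = E₂/(E₁h₂ − E₂h₁) = 120/(2967 − 468) = 0.04802 per min.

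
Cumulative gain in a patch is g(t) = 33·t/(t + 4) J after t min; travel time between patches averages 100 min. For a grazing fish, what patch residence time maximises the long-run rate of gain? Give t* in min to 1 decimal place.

20.0 min

Maximise g(t)/(T+t): set derivative to zero → g'(t)(T+t) = g(t).
g'(t) = 33·4/(t + 4)². Setting 33·4/(t+4)² = 33t/[(t+4)(100+t)] gives 4(100+t) = t(t+4), so t² = 4×100 = 400.
t* = √400 = 20 min.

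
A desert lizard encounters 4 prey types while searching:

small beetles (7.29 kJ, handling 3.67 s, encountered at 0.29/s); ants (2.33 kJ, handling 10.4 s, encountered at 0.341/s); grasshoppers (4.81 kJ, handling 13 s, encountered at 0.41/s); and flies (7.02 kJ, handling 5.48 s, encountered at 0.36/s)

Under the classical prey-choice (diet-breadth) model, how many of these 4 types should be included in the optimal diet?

E/h in descending order: small beetles 1.99, flies 1.28, grasshoppers 0.37, ants 0.224 kJ/s. The optimal diet is the largest prefix of this list for which every included type satisfies E_i/h_i > R on the types above it.
Rate on top 1: 1.024. flies: 1.28 > 1.024 → include.
Rate on top 2: 1.15. grasshoppers: 0.37 < 1.15 → exclude; stop.
Optimal diet: small beetles, flies — 2 of 4 types.

2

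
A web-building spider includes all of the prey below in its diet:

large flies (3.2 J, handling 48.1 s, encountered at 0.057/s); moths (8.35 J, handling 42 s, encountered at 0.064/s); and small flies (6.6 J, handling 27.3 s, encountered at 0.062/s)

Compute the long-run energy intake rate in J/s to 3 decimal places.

0.139 J/s

Energy encountered per unit search time: 0.057×3.2 + 0.064×8.35 + 0.062×6.6 = 1.126 J/s.
Handling time per unit search time: 0.057×48.1 + 0.064×42 + 0.062×27.3 = 7.122.
Rate = 1.126/(1 + 7.122) = 0.1386 J/s.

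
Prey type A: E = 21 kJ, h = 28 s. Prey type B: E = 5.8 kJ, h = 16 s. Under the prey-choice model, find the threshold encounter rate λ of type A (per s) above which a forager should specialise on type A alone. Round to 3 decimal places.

At the threshold, the rate on type A alone equals the profitability of type B: λ·21/(1 + λ·28) = 5.8/16 = 0.3625.
Rearranging, λ(21 − 0.3625×28) = 0.3625, so λ = 0.3625/10.85 = 0.03341 per s.

0.033 per s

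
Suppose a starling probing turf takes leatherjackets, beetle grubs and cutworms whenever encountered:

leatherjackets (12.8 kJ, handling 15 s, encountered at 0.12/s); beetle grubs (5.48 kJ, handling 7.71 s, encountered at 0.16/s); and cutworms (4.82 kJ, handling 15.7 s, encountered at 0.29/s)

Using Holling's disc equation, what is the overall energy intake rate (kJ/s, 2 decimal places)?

R = (0.12×12.8 + 0.16×5.48 + 0.29×4.82) / (1 + 0.12×15 + 0.16×7.71 + 0.29×15.7) = 3.811/8.587 = 0.4438 kJ/s.

0.44 kJ/s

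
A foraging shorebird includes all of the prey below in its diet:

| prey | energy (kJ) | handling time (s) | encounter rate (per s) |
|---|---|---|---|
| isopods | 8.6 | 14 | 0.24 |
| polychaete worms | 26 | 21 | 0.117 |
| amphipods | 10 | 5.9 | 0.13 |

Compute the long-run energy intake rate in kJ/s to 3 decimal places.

R = Σλ_iE_i / (1 + Σλ_ih_i)
Numerator: 0.24×8.6 + 0.117×26 + 0.13×10 = 6.406
Denominator: 1 + 0.24×14 + 0.117×21 + 0.13×5.9 = 7.584
R = 6.406/7.584 = 0.8447 kJ/s

0.845 kJ/s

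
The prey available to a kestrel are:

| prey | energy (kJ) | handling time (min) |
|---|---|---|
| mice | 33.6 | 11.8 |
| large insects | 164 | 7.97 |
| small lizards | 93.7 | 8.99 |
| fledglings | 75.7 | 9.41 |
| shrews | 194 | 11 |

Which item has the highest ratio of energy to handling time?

large insects

In descending order of E/h:
large insects: 164/7.97 = 20.6 kJ/min
shrews: 194/11 = 17.6 kJ/min
small lizards: 93.7/8.99 = 10.4 kJ/min
fledglings: 75.7/9.41 = 8.04 kJ/min
mice: 33.6/11.8 = 2.85 kJ/min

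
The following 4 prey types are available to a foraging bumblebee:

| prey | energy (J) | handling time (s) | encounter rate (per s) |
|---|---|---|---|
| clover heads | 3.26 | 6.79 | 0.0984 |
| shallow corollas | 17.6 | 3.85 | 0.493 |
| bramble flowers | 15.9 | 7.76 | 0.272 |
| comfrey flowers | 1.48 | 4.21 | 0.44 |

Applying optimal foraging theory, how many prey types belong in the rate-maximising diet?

1

Rank by E/h (J/s): shallow corollas 4.57, bramble flowers 2.05, clover heads 0.48, comfrey flowers 0.352. Include each in turn until the next type's E/h falls below the running intake rate.
Rate on top 1: 2.994. bramble flowers: 2.05 < 2.994 → exclude; stop.
Optimal diet: shallow corollas — 1 of 4 types.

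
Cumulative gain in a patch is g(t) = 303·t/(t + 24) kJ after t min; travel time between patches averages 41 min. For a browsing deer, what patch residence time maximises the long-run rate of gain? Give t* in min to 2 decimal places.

Maximise g(t)/(T+t): set derivative to zero → g'(t)(T+t) = g(t).
g'(t) = 303·24/(t + 24)². Setting 303·24/(t+24)² = 303t/[(t+24)(41+t)] gives 24(41+t) = t(t+24), so t² = 24×41 = 984.
t* = √984 = 31.37 min.

31.37 min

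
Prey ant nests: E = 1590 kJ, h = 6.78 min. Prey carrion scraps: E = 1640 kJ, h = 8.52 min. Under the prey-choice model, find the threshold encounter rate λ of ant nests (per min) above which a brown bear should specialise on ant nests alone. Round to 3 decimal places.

At the threshold, the rate on ant nests alone equals the profitability of carrion scraps: λ·1590/(1 + λ·6.78) = 1640/8.52 = 192.5.
Rearranging, λ(1590 − 192.5×6.78) = 192.5, so λ = 192.5/284.9 = 0.6756 per min.

0.676 per min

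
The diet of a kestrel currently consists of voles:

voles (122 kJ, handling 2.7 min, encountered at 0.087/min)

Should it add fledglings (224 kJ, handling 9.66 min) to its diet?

On voles alone, R = ΣλE/(1+Σλh) = 10.61/1.235 = 8.595 kJ/min.
fledglings: E/h = 224/9.66 = 23.19 kJ/min.
Since 23.19 > R, including fledglings increases the long-run rate.

Yes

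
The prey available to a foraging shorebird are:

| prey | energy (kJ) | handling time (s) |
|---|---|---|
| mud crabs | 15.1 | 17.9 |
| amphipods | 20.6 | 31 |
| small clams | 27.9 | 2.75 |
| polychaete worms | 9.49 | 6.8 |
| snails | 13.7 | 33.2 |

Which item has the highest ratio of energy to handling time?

In descending order of E/h:
small clams: 27.9/2.75 = 10.1 kJ/s
polychaete worms: 9.49/6.8 = 1.4 kJ/s
mud crabs: 15.1/17.9 = 0.844 kJ/s
amphipods: 20.6/31 = 0.665 kJ/s
snails: 13.7/33.2 = 0.413 kJ/s

small clams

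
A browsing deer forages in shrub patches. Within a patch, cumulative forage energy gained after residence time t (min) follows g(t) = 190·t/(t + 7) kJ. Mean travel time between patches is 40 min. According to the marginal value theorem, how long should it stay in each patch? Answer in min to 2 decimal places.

Maximise g(t)/(T+t): set derivative to zero → g'(t)(T+t) = g(t).
g'(t) = 190·7/(t + 7)². Setting 190·7/(t+7)² = 190t/[(t+7)(40+t)] gives 7(40+t) = t(t+7), so t² = 7×40 = 280.
t* = √280 = 16.73 min.

16.73 min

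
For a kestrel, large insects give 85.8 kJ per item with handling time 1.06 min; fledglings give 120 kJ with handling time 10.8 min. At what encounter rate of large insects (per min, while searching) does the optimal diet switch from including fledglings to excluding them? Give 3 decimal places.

Drop fledglings once their profitability E₂/h₂ falls below the rate achievable on large insects alone: E₂/h₂ = λE₁/(1 + λh₁).
Solve for λ: λE₁h₂ = E₂(1 + λh₁) → λ(E₁h₂ − E₂h₁) = E₂ → λ = E₂/(E₁h₂ − E₂h₁).
λ = 120/(85.8×10.8 − 120×1.06) = 120/799.4 = 0.1501 per min.

0.150 per min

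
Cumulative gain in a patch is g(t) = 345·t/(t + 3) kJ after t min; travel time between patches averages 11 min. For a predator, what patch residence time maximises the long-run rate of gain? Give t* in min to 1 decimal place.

5.7 min

Optimal t* satisfies g'(t*) = g(t*)/(T + t*).
g'(t) = 345·3/(t + 3)². Setting 345·3/(t+3)² = 345t/[(t+3)(11+t)] gives 3(11+t) = t(t+3), so t² = 3×11 = 33.
t* = √33 = 5.745 min.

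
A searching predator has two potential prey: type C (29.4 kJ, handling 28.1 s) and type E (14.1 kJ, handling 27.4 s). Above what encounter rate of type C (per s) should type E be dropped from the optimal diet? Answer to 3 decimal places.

At the threshold, the rate on type C alone equals the profitability of type E: λ·29.4/(1 + λ·28.1) = 14.1/27.4 = 0.5146.
Rearranging, λ(29.4 − 0.5146×28.1) = 0.5146, so λ = 0.5146/14.94 = 0.03444 per s.

0.034 per s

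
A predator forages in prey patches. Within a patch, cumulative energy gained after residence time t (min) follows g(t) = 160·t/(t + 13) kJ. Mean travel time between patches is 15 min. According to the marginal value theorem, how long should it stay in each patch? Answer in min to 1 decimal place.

14.0 min

Maximise g(t)/(T+t): set derivative to zero → g'(t)(T+t) = g(t).
g'(t) = 160·13/(t + 13)². Setting 160·13/(t+13)² = 160t/[(t+13)(15+t)] gives 13(15+t) = t(t+13), so t² = 13×15 = 195.
t* = √195 = 13.96 min.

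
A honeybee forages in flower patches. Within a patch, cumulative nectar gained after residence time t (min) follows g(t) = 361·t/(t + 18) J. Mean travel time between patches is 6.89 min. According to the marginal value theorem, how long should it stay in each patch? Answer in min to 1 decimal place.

11.1 min

By the marginal value theorem, leave when the instantaneous gain rate g'(t) equals the habitat-wide average g(t)/(T + t).
g'(t) = 361·18/(t + 18)². Setting 361·18/(t+18)² = 361t/[(t+18)(6.89+t)] gives 18(6.89+t) = t(t+18), so t² = 18×6.89 = 124.
t* = √124 = 11.14 min.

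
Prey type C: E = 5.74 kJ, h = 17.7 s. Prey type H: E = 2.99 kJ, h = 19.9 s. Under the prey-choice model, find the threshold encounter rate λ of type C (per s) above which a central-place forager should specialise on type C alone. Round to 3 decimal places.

The zero-one rule: include type H iff E₂/h₂ > λE₁/(1+λh₁). Equality gives the switch point.
λE₁h₂ = E₂ + λE₂h₁ ⇒ λ = E₂/(E₁h₂ − E₂h₁) = 2.99/(114.2 − 52.92) = 0.04877 per s.

0.049 per s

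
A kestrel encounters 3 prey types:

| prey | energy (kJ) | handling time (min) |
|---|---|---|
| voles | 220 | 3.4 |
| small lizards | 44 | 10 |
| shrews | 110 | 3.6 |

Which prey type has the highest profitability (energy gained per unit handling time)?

voles

In descending order of E/h:
voles: 220/3.4 = 64.7 kJ/min
shrews: 110/3.6 = 30.6 kJ/min
small lizards: 44/10 = 4.4 kJ/min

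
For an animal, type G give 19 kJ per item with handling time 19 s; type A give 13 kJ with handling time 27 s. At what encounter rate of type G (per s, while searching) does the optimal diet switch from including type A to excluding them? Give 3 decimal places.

At the threshold, the rate on type G alone equals the profitability of type A: λ·19/(1 + λ·19) = 13/27 = 0.4815.
Rearranging, λ(19 − 0.4815×19) = 0.4815, so λ = 0.4815/9.852 = 0.04887 per s.

0.049 per s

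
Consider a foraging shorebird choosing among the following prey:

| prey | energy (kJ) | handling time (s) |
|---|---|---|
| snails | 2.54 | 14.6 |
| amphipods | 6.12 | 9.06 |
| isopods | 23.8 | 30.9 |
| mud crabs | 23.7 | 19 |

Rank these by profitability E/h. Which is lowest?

Profitability E/h (kJ/s): snails = 2.54/14.6 = 0.174, amphipods = 6.12/9.06 = 0.675, isopods = 23.8/30.9 = 0.77, mud crabs = 23.7/19 = 1.25.
Ranked: mud crabs > isopods > amphipods > snails.

snails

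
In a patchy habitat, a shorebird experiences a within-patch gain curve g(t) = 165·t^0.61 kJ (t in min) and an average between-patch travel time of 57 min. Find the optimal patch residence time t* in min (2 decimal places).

By the marginal value theorem, leave when the instantaneous gain rate g'(t) equals the habitat-wide average g(t)/(T + t).
g'(t) = 0.61·165·t^-0.39. Setting 0.61·165·t^-0.39 = 165·t^0.61/(57+t) gives 0.61(57+t) = t, so 0.39·t = 0.61×57.
t* = 0.61×57/0.39 = 89.15 min.

89.15 min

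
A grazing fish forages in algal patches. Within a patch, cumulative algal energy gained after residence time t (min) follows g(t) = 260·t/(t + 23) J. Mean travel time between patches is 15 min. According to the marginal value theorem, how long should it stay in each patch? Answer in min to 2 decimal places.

18.57 min

Maximise g(t)/(T+t): set derivative to zero → g'(t)(T+t) = g(t).
g'(t) = 260·23/(t + 23)². Setting 260·23/(t+23)² = 260t/[(t+23)(15+t)] gives 23(15+t) = t(t+23), so t² = 23×15 = 345.
t* = √345 = 18.57 min.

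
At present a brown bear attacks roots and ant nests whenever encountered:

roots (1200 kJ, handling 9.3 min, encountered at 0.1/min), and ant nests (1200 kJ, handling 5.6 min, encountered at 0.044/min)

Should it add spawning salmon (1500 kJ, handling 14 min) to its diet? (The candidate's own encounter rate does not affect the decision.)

On roots and ant nests alone, R = ΣλE/(1+Σλh) = 172.8/2.176 = 79.4 kJ/min.
spawning salmon: E/h = 1500/14 = 107.1 kJ/min.
Since 107.1 > R, including spawning salmon increases the long-run rate.

Yes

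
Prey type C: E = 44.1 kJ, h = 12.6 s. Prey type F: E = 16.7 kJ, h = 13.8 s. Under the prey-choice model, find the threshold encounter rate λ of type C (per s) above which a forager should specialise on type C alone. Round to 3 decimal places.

At the threshold, the rate on type C alone equals the profitability of type F: λ·44.1/(1 + λ·12.6) = 16.7/13.8 = 1.21.
Rearranging, λ(44.1 − 1.21×12.6) = 1.21, so λ = 1.21/28.85 = 0.04194 per s.

0.042 per s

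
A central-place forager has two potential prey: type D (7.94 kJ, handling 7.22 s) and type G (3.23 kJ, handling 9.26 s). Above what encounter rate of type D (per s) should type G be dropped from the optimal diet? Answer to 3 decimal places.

Drop type G once their profitability E₂/h₂ falls below the rate achievable on type D alone: E₂/h₂ = λE₁/(1 + λh₁).
Solve for λ: λE₁h₂ = E₂(1 + λh₁) → λ(E₁h₂ − E₂h₁) = E₂ → λ = E₂/(E₁h₂ − E₂h₁).
λ = 3.23/(7.94×9.26 − 3.23×7.22) = 3.23/50.2 = 0.06434 per s.

0.064 per s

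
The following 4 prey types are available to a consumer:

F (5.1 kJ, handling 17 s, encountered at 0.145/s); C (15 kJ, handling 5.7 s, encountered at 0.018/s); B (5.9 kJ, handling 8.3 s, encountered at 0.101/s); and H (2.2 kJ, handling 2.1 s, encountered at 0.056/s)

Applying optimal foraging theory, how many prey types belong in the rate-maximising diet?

3

Rank by E/h (kJ/s): C 2.63, H 1.05, B 0.711, F 0.3. Include each in turn until the next type's E/h falls below the running intake rate.
Rate on top 1: 0.2449. H: 1.05 > 0.2449 → include.
Rate on top 2: 0.3222. B: 0.711 > 0.3222 → include.
Rate on top 3: 0.4805. F: 0.3 < 0.4805 → exclude; stop.
Optimal diet: C, H, B — 3 of 4 types.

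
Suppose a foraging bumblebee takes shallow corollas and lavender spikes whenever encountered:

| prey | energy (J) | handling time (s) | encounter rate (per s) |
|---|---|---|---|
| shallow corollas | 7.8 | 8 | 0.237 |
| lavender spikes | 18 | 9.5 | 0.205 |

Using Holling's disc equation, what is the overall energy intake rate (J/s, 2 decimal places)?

1.14 J/s

R = (0.237×7.8 + 0.205×18) / (1 + 0.237×8 + 0.205×9.5) = 5.539/4.843 = 1.144 J/s.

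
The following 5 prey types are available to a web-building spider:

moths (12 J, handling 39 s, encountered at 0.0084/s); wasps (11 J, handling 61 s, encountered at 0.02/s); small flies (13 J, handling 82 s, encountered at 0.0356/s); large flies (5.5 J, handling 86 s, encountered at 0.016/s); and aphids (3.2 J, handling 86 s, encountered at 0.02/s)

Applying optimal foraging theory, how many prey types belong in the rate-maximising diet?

3

Rank by E/h (J/s): moths 0.308, wasps 0.18, small flies 0.159, large flies 0.064, aphids 0.0372. Include each in turn until the next type's E/h falls below the running intake rate.
Rate on top 1: 0.07593. wasps: 0.18 > 0.07593 → include.
Rate on top 2: 0.1259. small flies: 0.159 > 0.1259 → include.
Rate on top 3: 0.1433. large flies: 0.064 < 0.1433 → exclude; stop.
Optimal diet: moths, wasps, small flies — 3 of 5 types.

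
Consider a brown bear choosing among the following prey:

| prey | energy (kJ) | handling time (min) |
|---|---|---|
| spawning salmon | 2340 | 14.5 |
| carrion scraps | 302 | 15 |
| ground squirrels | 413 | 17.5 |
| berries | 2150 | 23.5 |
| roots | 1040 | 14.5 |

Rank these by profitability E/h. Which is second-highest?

Profitability E/h (kJ/min): spawning salmon = 2340/14.5 = 161, carrion scraps = 302/15 = 20.1, ground squirrels = 413/17.5 = 23.6, berries = 2150/23.5 = 91.5, roots = 1040/14.5 = 71.7.
Ranked: spawning salmon > berries > roots > ground squirrels > carrion scraps.

berries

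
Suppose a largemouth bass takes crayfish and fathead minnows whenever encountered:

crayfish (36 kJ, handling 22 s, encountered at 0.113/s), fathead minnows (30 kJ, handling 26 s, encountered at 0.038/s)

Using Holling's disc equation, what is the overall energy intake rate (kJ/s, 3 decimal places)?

Energy encountered per unit search time: 0.113×36 + 0.038×30 = 5.208 kJ/s.
Handling time per unit search time: 0.113×22 + 0.038×26 = 3.474.
Rate = 5.208/(1 + 3.474) = 1.164 kJ/s.

1.164 kJ/s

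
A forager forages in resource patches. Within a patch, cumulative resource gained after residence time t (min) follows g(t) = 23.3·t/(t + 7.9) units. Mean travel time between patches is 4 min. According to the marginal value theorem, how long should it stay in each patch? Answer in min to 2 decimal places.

5.62 min

Optimal t* satisfies g'(t*) = g(t*)/(T + t*).
g'(t) = 23.3·7.9/(t + 7.9)². Setting 23.3·7.9/(t+7.9)² = 23.3t/[(t+7.9)(4+t)] gives 7.9(4+t) = t(t+7.9), so t² = 7.9×4 = 31.6.
t* = √31.6 = 5.621 min.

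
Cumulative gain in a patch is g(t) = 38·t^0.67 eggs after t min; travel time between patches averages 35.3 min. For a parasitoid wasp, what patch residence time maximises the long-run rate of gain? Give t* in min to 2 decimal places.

By the marginal value theorem, leave when the instantaneous gain rate g'(t) equals the habitat-wide average g(t)/(T + t).
g'(t) = 0.67·38·t^-0.33. Setting 0.67·38·t^-0.33 = 38·t^0.67/(35.3+t) gives 0.67(35.3+t) = t, so 0.33·t = 0.67×35.3.
t* = 0.67×35.3/0.33 = 71.67 min.

71.67 min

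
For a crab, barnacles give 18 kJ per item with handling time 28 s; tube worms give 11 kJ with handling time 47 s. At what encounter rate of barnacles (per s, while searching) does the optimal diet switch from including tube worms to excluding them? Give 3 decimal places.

0.020 per s

Drop tube worms once their profitability E₂/h₂ falls below the rate achievable on barnacles alone: E₂/h₂ = λE₁/(1 + λh₁).
Solve for λ: λE₁h₂ = E₂(1 + λh₁) → λ(E₁h₂ − E₂h₁) = E₂ → λ = E₂/(E₁h₂ − E₂h₁).
λ = 11/(18×47 − 11×28) = 11/538 = 0.02045 per s.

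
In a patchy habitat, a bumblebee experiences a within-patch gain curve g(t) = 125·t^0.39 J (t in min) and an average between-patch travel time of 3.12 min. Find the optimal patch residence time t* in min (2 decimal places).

1.99 min

By the marginal value theorem, leave when the instantaneous gain rate g'(t) equals the habitat-wide average g(t)/(T + t).
g'(t) = 0.39·125·t^-0.61. Setting 0.39·125·t^-0.61 = 125·t^0.39/(3.12+t) gives 0.39(3.12+t) = t, so 0.61·t = 0.39×3.12.
t* = 0.39×3.12/0.61 = 1.995 min.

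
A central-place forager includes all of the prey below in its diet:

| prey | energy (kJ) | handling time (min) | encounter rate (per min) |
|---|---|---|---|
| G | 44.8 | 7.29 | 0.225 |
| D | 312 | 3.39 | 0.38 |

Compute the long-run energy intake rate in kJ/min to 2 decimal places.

Energy encountered per unit search time: 0.225×44.8 + 0.38×312 = 128.6 kJ/min.
Handling time per unit search time: 0.225×7.29 + 0.38×3.39 = 2.928.
Rate = 128.6/(1 + 2.928) = 32.75 kJ/min.

32.75 kJ/min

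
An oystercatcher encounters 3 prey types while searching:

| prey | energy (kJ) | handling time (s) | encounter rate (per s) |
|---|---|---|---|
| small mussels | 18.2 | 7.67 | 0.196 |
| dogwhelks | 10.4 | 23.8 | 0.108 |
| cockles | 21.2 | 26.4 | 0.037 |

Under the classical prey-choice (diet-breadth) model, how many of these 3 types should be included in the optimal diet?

1

Profitabilities (E/h, kJ/s): small mussels 2.37, cockles 0.803, dogwhelks 0.437. Add prey in this order while the next type's profitability exceeds the intake rate on those already taken.
Rate on top 1: 1.425. cockles: 0.803 < 1.425 → exclude; stop.
Optimal diet: small mussels — 1 of 3 types.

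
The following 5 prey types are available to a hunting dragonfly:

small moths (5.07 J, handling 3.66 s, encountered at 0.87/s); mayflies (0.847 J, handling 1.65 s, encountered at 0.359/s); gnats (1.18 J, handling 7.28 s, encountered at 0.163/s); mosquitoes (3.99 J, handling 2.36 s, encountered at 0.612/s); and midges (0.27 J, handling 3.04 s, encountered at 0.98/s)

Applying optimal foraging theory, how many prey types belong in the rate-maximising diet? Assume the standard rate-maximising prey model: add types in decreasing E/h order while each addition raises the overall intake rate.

E/h in descending order: mosquitoes 1.69, small moths 1.39, mayflies 0.513, gnats 0.162, midges 0.0888 J/s. The optimal diet is the largest prefix of this list for which every included type satisfies E_i/h_i > R on the types above it.
Rate on top 1: 0.999. small moths: 1.39 > 0.999 → include.
Rate on top 2: 1.218. mayflies: 0.513 < 1.218 → exclude; stop.
Optimal diet: mosquitoes, small moths — 2 of 5 types.

2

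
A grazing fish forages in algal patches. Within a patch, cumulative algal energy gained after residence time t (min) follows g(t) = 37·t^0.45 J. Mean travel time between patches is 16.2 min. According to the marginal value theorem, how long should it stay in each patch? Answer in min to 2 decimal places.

13.25 min

Maximise g(t)/(T+t): set derivative to zero → g'(t)(T+t) = g(t).
g'(t) = 0.45·37·t^-0.55. Setting 0.45·37·t^-0.55 = 37·t^0.45/(16.2+t) gives 0.45(16.2+t) = t, so 0.55·t = 0.45×16.2.
t* = 0.45×16.2/0.55 = 13.25 min.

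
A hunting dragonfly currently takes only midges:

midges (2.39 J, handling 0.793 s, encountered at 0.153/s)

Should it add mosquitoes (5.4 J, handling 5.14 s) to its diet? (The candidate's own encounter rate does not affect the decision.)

Current rate: (0.153×2.39)/(1 + 0.153×0.793) = 0.3261 J/s.
mosquitoes: E/h = 5.4/5.14 = 1.051 J/s.
1.051 > 0.3261, so adding mosquitoes raises the average — include it.

Yes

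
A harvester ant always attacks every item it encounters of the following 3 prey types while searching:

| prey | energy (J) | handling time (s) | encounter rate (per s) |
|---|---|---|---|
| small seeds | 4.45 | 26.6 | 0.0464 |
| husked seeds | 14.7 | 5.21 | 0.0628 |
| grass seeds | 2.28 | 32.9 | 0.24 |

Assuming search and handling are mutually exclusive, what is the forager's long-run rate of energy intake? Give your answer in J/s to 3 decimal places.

0.160 J/s

R = (0.0464×4.45 + 0.0628×14.7 + 0.24×2.28) / (1 + 0.0464×26.6 + 0.0628×5.21 + 0.24×32.9) = 1.677/10.46 = 0.1603 J/s.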